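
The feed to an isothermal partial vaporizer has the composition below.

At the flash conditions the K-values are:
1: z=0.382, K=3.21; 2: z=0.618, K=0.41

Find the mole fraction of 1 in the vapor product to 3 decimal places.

y_1 = 0.676

Material balance + equilibrium reduce to Σ zᵢ(Kᵢ−1)/(1+V/F(Kᵢ−1)) = 0.
Feasibility: ΣzᵢKᵢ = 1.480, Σzᵢ/Kᵢ = 1.626 — both > 1, two phases present.
Binary case is linear: z₁(K₁−1)(1+V/F(K₂−1)) + z₂(K₂−1)(1+V/F(K₁−1)) = 0
⇒ V/F = [z₁(K₁−1)+z₂(K₂−1)] / [−(K₁−1)(K₂−1)] = 0.4796/1.3039 = 0.368
Compositions from xᵢ = zᵢ/(1+V/F(Kᵢ−1)), yᵢ = Kᵢxᵢ:
  1: x = 0.211, y = 0.676
  2: x = 0.789, y = 0.324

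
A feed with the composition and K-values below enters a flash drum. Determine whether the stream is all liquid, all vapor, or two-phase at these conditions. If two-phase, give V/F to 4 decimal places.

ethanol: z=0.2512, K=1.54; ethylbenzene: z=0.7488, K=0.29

all liquid

ΣzᵢKᵢ = 0.6040; Σzᵢ/Kᵢ = 2.7452.
Since ΣzᵢKᵢ < 1 the mixture is below its bubble point — single liquid phase.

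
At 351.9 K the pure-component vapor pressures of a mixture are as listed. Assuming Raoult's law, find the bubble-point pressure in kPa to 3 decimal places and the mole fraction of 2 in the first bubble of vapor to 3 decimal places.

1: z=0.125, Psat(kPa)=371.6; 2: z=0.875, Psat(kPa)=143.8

Pbub = 172.275 kPa, y_2 = 0.730

At the bubble point ψ → 0, so ΣzᵢKᵢ = 1 with Kᵢ = Pᵢˢᵃᵗ/P ⇒ P = ΣzᵢPᵢˢᵃᵗ.
P = 0.125·371.6 + 0.875·143.8 = 172.275 kPa
yᵢ = zᵢPᵢˢᵃᵗ/P ⇒ y_2 = 0.875·143.8/172.275 = 0.730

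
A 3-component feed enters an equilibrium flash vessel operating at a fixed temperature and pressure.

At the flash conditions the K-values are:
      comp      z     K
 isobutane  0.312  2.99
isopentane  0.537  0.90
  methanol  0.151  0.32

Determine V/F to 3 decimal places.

Iterate (Newton) starting at V/F = 0.42:
  V/F = 0.420: g = 0.1384, g' = -0.509 → V/F = 0.692
  V/F = 0.692: g = 0.0097, g' = -0.474 → V/F = 0.712
Converged at V/F = 0.712.

V/F = 0.712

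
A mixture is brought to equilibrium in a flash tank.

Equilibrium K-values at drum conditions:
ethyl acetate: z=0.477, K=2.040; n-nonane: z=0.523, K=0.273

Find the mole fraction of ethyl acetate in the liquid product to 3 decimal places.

Iterate (Newton) starting at ψ = 0.5:
  ψ = 0.500: g = -0.2710, g' = -0.906 → ψ = 0.201
  ψ = 0.201: g = -0.0348, g' = -0.732 → ψ = 0.153
Converged at ψ = 0.153.
Compositions from xᵢ = zᵢ/(1+ψ(Kᵢ−1)), yᵢ = Kᵢxᵢ:
  ethyl acetate: x = 0.411, y = 0.839
  n-nonane: x = 0.589, y = 0.161

x_ethyl acetate = 0.411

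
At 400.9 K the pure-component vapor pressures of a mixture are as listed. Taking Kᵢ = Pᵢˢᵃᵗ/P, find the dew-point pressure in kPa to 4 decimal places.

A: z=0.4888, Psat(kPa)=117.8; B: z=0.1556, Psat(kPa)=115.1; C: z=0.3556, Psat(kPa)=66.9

Pdew = 92.4499 kPa

At the dew point ψ → 1, so Σzᵢ/Kᵢ = 1 with Kᵢ = Pᵢˢᵃᵗ/P ⇒ 1/P = Σzᵢ/Pᵢˢᵃᵗ.
1/P = 0.4888/117.8 + 0.1556/115.1 + 0.3556/66.9 = 0.0108167 ⇒ P = 92.4499 kPa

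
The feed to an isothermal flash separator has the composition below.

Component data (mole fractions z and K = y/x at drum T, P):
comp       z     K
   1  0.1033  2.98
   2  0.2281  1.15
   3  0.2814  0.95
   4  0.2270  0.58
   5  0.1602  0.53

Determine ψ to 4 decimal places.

ψ = 0.1330

Rachford–Rice: g(ψ) = Σ zᵢ(Kᵢ−1)/(1+ψ(Kᵢ−1)) = 0.
Check two-phase: ΣzᵢKᵢ = 1.0540 > 1 and Σzᵢ/Kᵢ = 1.2229 > 1, so g(0) = 0.0540 > 0 and g(1) = -0.2229 < 0.
Newton–Raphson from ψ = 0.48:
  ψ = 0.4800: g = -0.09427, g' = -0.2335 → ψ = 0.0762
  ψ = 0.0762: g = 0.02082, g' = -0.3922 → ψ = 0.1293
  ψ = 0.1293: g = 0.00125, g' = -0.3472 → ψ = 0.1329
  ψ = 0.1329: g = 0.00000, g' = -0.3446 → ψ = 0.1330
Converged at ψ = 0.1330.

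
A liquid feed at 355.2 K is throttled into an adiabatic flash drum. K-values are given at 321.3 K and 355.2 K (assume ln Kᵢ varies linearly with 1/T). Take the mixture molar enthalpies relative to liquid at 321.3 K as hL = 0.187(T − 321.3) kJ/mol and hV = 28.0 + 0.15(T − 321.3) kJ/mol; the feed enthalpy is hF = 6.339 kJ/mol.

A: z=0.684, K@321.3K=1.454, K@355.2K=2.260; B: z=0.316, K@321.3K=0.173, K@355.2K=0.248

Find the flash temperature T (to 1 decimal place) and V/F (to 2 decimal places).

Adiabatic flash: solve Rachford–Rice at each trial T, then check hF = ψ·hV(T) + (1−ψ)·hL(T).
  T = 321.3 K: K = (1.454, 0.173), RR gives ψ = 0.131, H_out = 3.669 kJ/mol
  T = 355.2 K: K = (2.260, 0.248), RR gives ψ = 0.659, H_out = 23.959 kJ/mol
  T = 338.2 K: K = (1.832, 0.209), RR gives ψ = 0.485, H_out = 16.428 kJ/mol
  T = 329.8 K: K = (1.638, 0.191), RR gives ψ = 0.350, H_out = 11.273 kJ/mol
  T = 325.6 K: K = (1.546, 0.182), RR gives ψ = 0.257, H_out = 7.952 kJ/mol
  T = 323.5 K: K = (1.500, 0.177), RR gives ψ = 0.200, H_out = 5.999 kJ/mol
  T = 324.6 K: K = (1.524, 0.180), RR gives ψ = 0.231, H_out = 7.051 kJ/mol
  T = 324.1 K: K = (1.513, 0.179), RR gives ψ = 0.217, H_out = 6.581 kJ/mol
  T = 323.8 K: K = (1.507, 0.178), RR gives ψ = 0.209, H_out = 6.293 kJ/mol
Linear interpolation between T = 323.8 (H_out = 6.293) and T = 324.1 (H_out = 6.581) on hF = 6.339 gives T ≈ 323.8 K, at which ψ = 0.21.

T = 323.8 K, V/F = 0.21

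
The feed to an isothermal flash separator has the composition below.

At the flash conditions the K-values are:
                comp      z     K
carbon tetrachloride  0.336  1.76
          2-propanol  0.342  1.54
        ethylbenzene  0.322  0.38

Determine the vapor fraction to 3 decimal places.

Newton–Raphson from ψ = 0.48:
  ψ = 0.480: g = 0.0495, g' = -0.418 → ψ = 0.599
  ψ = 0.599: g = -0.0023, g' = -0.462 → ψ = 0.593
Converged at ψ = 0.593.

ψ = 0.593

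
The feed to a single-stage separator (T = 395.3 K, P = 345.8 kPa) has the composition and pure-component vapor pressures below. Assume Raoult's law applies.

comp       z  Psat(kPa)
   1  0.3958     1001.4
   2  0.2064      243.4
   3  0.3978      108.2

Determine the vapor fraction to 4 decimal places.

Raoult's law: Kᵢ = Pᵢˢᵃᵗ/P = Pᵢˢᵃᵗ/345.8.
  K_1 = 1001.4/345.8 = 2.895894, K_2 = 243.4/345.8 = 0.703875, K_3 = 108.2/345.8 = 0.312898
Newton–Raphson from ψ = 0.32:
  ψ = 0.3200: g = 0.04916, g' = -0.8818 → ψ = 0.3758
  ψ = 0.3758: g = 0.00099, g' = -0.8494 → ψ = 0.3769
Converged at ψ = 0.3769.

ψ = 0.3769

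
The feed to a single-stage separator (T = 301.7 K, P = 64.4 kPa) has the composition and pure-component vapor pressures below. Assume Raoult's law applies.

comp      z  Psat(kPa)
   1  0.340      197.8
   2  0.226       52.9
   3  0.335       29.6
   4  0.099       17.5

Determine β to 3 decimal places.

β = 0.413

Raoult's law: Kᵢ = Pᵢˢᵃᵗ/P = Pᵢˢᵃᵗ/64.4.
  K_1 = 197.8/64.4 = 3.07143, K_2 = 52.9/64.4 = 0.82143, K_3 = 29.6/64.4 = 0.45963, K_4 = 17.5/64.4 = 0.27174
Newton–Raphson from β = 0.67:
  β = 0.670: g = -0.1755, g' = -0.706 → β = 0.421
  β = 0.421: g = -0.0060, g' = -0.698 → β = 0.413
Converged at β = 0.413.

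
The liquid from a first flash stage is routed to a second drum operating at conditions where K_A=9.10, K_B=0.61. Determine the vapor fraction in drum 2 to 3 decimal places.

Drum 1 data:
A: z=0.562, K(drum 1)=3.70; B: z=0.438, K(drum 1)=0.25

V/F (drum 2) = 0.461

Drum 1:
Rachford–Rice: g(ψ₁) = Σ zᵢ(Kᵢ−1)/(1+ψ₁(Kᵢ−1)) = 0.
Check two-phase: ΣzᵢKᵢ = 2.189 > 1 and Σzᵢ/Kᵢ = 1.904 > 1, so g(0) = 1.189 > 0 and g(1) = -0.904 < 0.
Iterate (Newton) starting at ψ₁ = 0.47:
  ψ₁ = 0.470: g = 0.1614, g' = -1.383 → ψ₁ = 0.587
Converged at ψ₁ = 0.587.
Drum-1 compositions:
  A: x = 0.217, y = 0.804
  B: x = 0.783, y = 0.196
Drum-2 feed = drum-1 liquid: z₂ = (0.2174, 0.7826).
Drum 2:
Rachford–Rice: g(ψ₂) = Σ zᵢ(Kᵢ−1)/(1+ψ₂(Kᵢ−1)) = 0.
g(0) = ΣzᵢKᵢ − 1 = 1.456 and g(1) = 1 − Σzᵢ/Kᵢ = -0.307, so a root lies in (0, 1).
Binary case is linear: z₁(K₁−1)(1+ψ₂(K₂−1)) + z₂(K₂−1)(1+ψ₂(K₁−1)) = 0
⇒ ψ₂ = [z₁(K₁−1)+z₂(K₂−1)] / [−(K₁−1)(K₂−1)] = 1.4557/3.1590 = 0.461
  A: x = 0.046, y = 0.418
  B: x = 0.954, y = 0.582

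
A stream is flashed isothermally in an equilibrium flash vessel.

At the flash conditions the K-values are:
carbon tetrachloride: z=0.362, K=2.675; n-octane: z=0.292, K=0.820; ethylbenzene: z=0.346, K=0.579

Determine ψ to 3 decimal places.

Rachford–Rice: g(ψ) = Σ zᵢ(Kᵢ−1)/(1+ψ(Kᵢ−1)) = 0.
g(0) = ΣzᵢKᵢ − 1 = 0.408 and g(1) = 1 − Σzᵢ/Kᵢ = -0.089, so a root lies in (0, 1).
Newton–Raphson from ψ = 0.5:
  ψ = 0.500: g = 0.0877, g' = -0.411 → ψ = 0.714
  ψ = 0.714: g = 0.0077, g' = -0.348 → ψ = 0.736
Converged at ψ = 0.736.

ψ = 0.736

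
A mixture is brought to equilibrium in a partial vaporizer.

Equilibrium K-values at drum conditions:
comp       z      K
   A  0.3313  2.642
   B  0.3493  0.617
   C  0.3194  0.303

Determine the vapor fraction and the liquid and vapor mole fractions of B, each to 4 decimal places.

Rachford–Rice: g(ψ) = Σ zᵢ(Kᵢ−1)/(1+ψ(Kᵢ−1)) = 0.
Check two-phase: ΣzᵢKᵢ = 1.1876 > 1 and Σzᵢ/Kᵢ = 1.7456 > 1, so g(0) = 0.1876 > 0 and g(1) = -0.7456 < 0.
Newton–Raphson from ψ = 0.43:
  ψ = 0.4300: g = -0.15920, g' = -0.6967 → ψ = 0.2015
  ψ = 0.2015: g = 0.00478, g' = -0.7745 → ψ = 0.2077
Converged at ψ = 0.2077.
Compositions from xᵢ = zᵢ/(1+ψ(Kᵢ−1)), yᵢ = Kᵢxᵢ:
  A: x = 0.2470, y = 0.6527
  B: x = 0.3795, y = 0.2341
  C: x = 0.3735, y = 0.1132

ψ = 0.2077, x_B = 0.3795, y_B = 0.2341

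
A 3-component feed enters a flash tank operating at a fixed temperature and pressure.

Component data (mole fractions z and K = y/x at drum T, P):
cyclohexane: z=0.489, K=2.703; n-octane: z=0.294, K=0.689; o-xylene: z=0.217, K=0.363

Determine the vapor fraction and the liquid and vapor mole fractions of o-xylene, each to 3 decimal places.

ψ = 0.721, x_o-xylene = 0.402, y_o-xylene = 0.146

Let ψ = V/F and solve Σ zᵢ(Kᵢ−1)/(1+ψ(Kᵢ−1)) = 0.
g(0) = ΣzᵢKᵢ − 1 = 0.603 and g(1) = 1 − Σzᵢ/Kᵢ = -0.205, so a root lies in (0, 1).
Newton–Raphson from ψ = 0.5:
  ψ = 0.500: g = 0.1387, g' = -0.643 → ψ = 0.716
  ψ = 0.716: g = 0.0037, g' = -0.633 → ψ = 0.721
Converged at ψ = 0.721.
Compositions from xᵢ = zᵢ/(1+ψ(Kᵢ−1)), yᵢ = Kᵢxᵢ:
  cyclohexane: x = 0.219, y = 0.593
  n-octane: x = 0.379, y = 0.261
  o-xylene: x = 0.402, y = 0.146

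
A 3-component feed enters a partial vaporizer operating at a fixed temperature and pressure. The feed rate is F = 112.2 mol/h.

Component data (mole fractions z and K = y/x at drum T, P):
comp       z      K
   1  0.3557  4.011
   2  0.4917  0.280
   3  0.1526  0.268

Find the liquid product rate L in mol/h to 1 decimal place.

L = 81.0 mol/h

Iterate (Newton) starting at ψ = 0.5:
  ψ = 0.5000: g = -0.30189, g' = -1.3394 → ψ = 0.2746
  ψ = 0.2746: g = 0.00517, g' = -1.4904 → ψ = 0.2781
Converged at ψ = 0.2781.
Then V = ψ·F = 0.2781·112.2 = 31.2 mol/h and L = F − V = 81.0 mol/h.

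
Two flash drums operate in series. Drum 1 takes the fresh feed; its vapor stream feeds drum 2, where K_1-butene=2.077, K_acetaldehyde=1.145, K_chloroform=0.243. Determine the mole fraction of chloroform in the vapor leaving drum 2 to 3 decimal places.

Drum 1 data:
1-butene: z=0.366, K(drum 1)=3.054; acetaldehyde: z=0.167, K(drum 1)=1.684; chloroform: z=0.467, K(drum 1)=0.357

y_chloroform (drum 2) = 0.119

Drum 1:
Material balance + equilibrium reduce to Σ zᵢ(Kᵢ−1)/(1+ψ₁(Kᵢ−1)) = 0.
Check two-phase: ΣzᵢKᵢ = 1.566 > 1 and Σzᵢ/Kᵢ = 1.527 > 1, so g(0) = 0.566 > 0 and g(1) = -0.527 < 0.
Newton–Raphson from ψ₁ = 0.67:
  ψ₁ = 0.670: g = -0.1329, g' = -0.906 → ψ₁ = 0.523
  ψ₁ = 0.523: g = -0.0062, g' = -0.840 → ψ₁ = 0.516
Converged at ψ₁ = 0.516.
Drum-1 compositions:
  1-butene: x = 0.178, y = 0.543
  acetaldehyde: x = 0.123, y = 0.208
  chloroform: x = 0.699, y = 0.250
Drum-2 feed = drum-1 vapor: z₂ = (0.5426, 0.2079, 0.2495).
Drum 2:
Material balance + equilibrium reduce to Σ zᵢ(Kᵢ−1)/(1+ψ₂(Kᵢ−1)) = 0.
g(0) = ΣzᵢKᵢ − 1 = 0.426 and g(1) = 1 − Σzᵢ/Kᵢ = -0.470, so a root lies in (0, 1).
Newton–Raphson from ψ₂ = 0.5:
  ψ₂ = 0.500: g = 0.1041, g' = -0.640 → ψ₂ = 0.663
  ψ₂ = 0.663: g = -0.0104, g' = -0.794 → ψ₂ = 0.649
Converged at ψ₂ = 0.649.
  1-butene: x = 0.319, y = 0.663
  acetaldehyde: x = 0.190, y = 0.218
  chloroform: x = 0.491, y = 0.119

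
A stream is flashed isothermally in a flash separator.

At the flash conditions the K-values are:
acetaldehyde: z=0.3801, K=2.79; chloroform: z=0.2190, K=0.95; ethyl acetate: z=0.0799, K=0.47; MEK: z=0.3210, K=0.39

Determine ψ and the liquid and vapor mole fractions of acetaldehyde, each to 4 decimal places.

Iterate (Newton) starting at ψ = 0.5:
  ψ = 0.5000: g = 0.00845, g' = -0.6285 → ψ = 0.5134
  ψ = 0.5134: g = 0.00001, g' = -0.6269 → ψ = 0.5135
Converged at ψ = 0.5135.
Compositions from xᵢ = zᵢ/(1+ψ(Kᵢ−1)), yᵢ = Kᵢxᵢ:
  acetaldehyde: x = 0.1981, y = 0.5526
  chloroform: x = 0.2248, y = 0.2135
  ethyl acetate: x = 0.1098, y = 0.0516
  MEK: x = 0.4674, y = 0.1823

ψ = 0.5135, x_acetaldehyde = 0.1981, y_acetaldehyde = 0.5526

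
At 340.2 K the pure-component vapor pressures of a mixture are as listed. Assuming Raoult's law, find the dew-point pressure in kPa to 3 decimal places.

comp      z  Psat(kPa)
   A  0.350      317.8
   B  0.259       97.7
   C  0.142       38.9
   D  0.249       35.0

Pdew = 68.885 kPa

At the dew point ψ → 1, so Σzᵢ/Kᵢ = 1 with Kᵢ = Pᵢˢᵃᵗ/P ⇒ 1/P = Σzᵢ/Pᵢˢᵃᵗ.
1/P = 0.350/317.8 + 0.259/97.7 + 0.142/38.9 + 0.249/35.0 = 0.014517 ⇒ P = 68.885 kPa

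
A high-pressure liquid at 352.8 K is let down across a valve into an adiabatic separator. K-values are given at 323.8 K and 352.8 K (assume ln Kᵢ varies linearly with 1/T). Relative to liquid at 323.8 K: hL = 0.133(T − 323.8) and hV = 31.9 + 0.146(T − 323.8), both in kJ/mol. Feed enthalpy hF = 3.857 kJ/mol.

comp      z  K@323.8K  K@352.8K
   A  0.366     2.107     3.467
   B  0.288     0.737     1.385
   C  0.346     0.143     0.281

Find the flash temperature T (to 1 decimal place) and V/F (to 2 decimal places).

Adiabatic flash: solve Rachford–Rice at each trial T, then check hF = ψ·hV(T) + (1−ψ)·hL(T).
  T = 323.8 K: K = (2.107, 0.737, 0.143), RR gives ψ = 0.046, H_out = 1.475 kJ/mol
  T = 352.8 K: K = (3.467, 1.385, 0.281), RR gives ψ = 0.617, H_out = 23.788 kJ/mol
  T = 338.3 K: K = (2.732, 1.024, 0.203), RR gives ψ = 0.373, H_out = 13.890 kJ/mol
  T = 331.1 K: K = (2.408, 0.873, 0.171), RR gives ψ = 0.227, H_out = 8.223 kJ/mol
  T = 327.5 K: K = (2.256, 0.804, 0.157), RR gives ψ = 0.143, H_out = 5.058 kJ/mol
  T = 325.6 K: K = (2.179, 0.769, 0.150), RR gives ψ = 0.095, H_out = 3.266 kJ/mol
Linear interpolation between T = 325.6 (H_out = 3.266) and T = 327.5 (H_out = 5.058) on hF = 3.857 gives T ≈ 326.2 K, at which ψ = 0.11.

T = 326.2 K, V/F = 0.11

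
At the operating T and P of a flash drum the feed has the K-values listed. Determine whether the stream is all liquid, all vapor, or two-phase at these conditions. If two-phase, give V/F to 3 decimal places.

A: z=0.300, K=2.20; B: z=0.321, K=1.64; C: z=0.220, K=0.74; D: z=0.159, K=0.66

all vapor

ΣzᵢKᵢ = 1.454; Σzᵢ/Kᵢ = 0.870.
Since Σzᵢ/Kᵢ < 1 the mixture is above its dew point — single vapor phase.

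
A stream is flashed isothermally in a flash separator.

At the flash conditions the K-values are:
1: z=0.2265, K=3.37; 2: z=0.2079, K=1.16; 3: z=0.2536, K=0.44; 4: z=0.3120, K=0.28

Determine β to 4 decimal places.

Let β = V/F and solve Σ zᵢ(Kᵢ−1)/(1+β(Kᵢ−1)) = 0.
g(0) = ΣzᵢKᵢ − 1 = 0.2034 and g(1) = 1 − Σzᵢ/Kᵢ = -0.9371, so a root lies in (0, 1).
Iterate (Newton) starting at β = 0.69:
  β = 0.6900: g = -0.44422, g' = -1.0375 → β = 0.2618
  β = 0.2618: g = -0.08007, g' = -0.8442 → β = 0.1670
  β = 0.1670: g = 0.00499, g' = -0.9639 → β = 0.1722
Converged at β = 0.1722.

β = 0.1722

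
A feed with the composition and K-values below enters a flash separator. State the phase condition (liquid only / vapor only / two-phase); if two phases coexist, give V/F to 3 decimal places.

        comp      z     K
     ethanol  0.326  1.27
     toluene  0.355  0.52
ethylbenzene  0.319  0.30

liquid only

ΣzᵢKᵢ = 0.694; Σzᵢ/Kᵢ = 2.003.
Since ΣzᵢKᵢ < 1 the mixture is below its bubble point — single liquid phase.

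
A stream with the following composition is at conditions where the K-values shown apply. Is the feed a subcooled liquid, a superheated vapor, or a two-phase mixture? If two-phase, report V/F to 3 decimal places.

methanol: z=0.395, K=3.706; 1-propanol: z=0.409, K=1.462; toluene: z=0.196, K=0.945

superheated vapor

ΣzᵢKᵢ = 2.247; Σzᵢ/Kᵢ = 0.594.
Since Σzᵢ/Kᵢ < 1 the mixture is above its dew point — single vapor phase.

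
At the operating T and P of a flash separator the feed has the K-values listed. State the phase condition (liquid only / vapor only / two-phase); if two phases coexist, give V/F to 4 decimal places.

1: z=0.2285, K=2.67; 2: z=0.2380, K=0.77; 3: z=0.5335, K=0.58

ΣzᵢKᵢ = 1.1028; Σzᵢ/Kᵢ = 1.3145.
Both exceed 1, so a two-phase solution exists.
Let ψ = V/F and solve Σ zᵢ(Kᵢ−1)/(1+ψ(Kᵢ−1)) = 0.
Iterate (Newton) starting at ψ = 0.5:
  ψ = 0.5000: g = -0.13753, g' = -0.3561 → ψ = 0.1138
  ψ = 0.1138: g = 0.02912, g' = -0.5670 → ψ = 0.1652
  ψ = 0.1652: g = 0.00142, g' = -0.5138 → ψ = 0.1679
Converged at ψ = 0.1679.

two-phase, V/F = 0.1679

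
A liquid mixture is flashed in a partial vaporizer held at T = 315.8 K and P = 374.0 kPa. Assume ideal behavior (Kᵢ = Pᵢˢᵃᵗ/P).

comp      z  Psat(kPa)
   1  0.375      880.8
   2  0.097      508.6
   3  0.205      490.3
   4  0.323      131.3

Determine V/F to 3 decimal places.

Raoult's law: Kᵢ = Pᵢˢᵃᵗ/P = Pᵢˢᵃᵗ/374.0.
  K_1 = 880.8/374.0 = 2.35508, K_2 = 508.6/374.0 = 1.35989, K_3 = 490.3/374.0 = 1.31096, K_4 = 131.3/374.0 = 0.35107
Newton iteration, V/F⁰ = 0.51:
  V/F = 0.510: g = 0.0717, g' = -0.568 → V/F = 0.636
  V/F = 0.636: g = -0.0025, g' = -0.615 → V/F = 0.632
Converged at V/F = 0.632.

V/F = 0.632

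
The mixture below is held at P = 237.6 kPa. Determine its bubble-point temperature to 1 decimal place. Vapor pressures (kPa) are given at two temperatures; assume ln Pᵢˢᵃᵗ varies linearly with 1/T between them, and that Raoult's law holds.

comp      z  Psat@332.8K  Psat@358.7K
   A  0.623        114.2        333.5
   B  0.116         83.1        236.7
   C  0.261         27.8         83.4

T = 356.7 K

Bubble-point temperature: ΣzᵢPᵢˢᵃᵗ(T) = P. Interpolate ln Pᵢˢᵃᵗ = aᵢ + bᵢ/T.
  T = 332.8 K: ΣzᵢPᵢˢᵃᵗ = 88.04 kPa
  T = 358.7 K: ΣzᵢPᵢˢᵃᵗ = 257.00 kPa
  T = 345.8 K: ΣzᵢPᵢˢᵃᵗ = 153.78 kPa
  T = 352.2 K: ΣzᵢPᵢˢᵃᵗ = 199.34 kPa
  T = 355.4 K: ΣzᵢPᵢˢᵃᵗ = 226.16 kPa
  T = 357.0 K: ΣzᵢPᵢˢᵃᵗ = 240.69 kPa
Interpolating between 355.4 K and 357.0 K gives T ≈ 356.7 K.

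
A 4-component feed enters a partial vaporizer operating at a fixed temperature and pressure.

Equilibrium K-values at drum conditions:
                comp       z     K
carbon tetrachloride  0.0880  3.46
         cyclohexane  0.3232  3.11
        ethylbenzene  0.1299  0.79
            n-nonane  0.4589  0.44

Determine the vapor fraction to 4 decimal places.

ψ = 0.5577

Newton–Raphson from ψ = 0.32:
  ψ = 0.3200: g = 0.18588, g' = -0.8997 → ψ = 0.5266
  ψ = 0.5266: g = 0.02220, g' = -0.7206 → ψ = 0.5574
  ψ = 0.5574: g = 0.00017, g' = -0.7101 → ψ = 0.5577
Converged at ψ = 0.5577.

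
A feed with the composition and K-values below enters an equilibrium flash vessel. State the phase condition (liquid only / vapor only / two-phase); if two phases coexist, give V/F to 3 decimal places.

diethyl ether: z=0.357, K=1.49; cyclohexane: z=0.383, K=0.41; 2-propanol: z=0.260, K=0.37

liquid only

ΣzᵢKᵢ = 0.785; Σzᵢ/Kᵢ = 1.876.
Since ΣzᵢKᵢ < 1 the mixture is below its bubble point — single liquid phase.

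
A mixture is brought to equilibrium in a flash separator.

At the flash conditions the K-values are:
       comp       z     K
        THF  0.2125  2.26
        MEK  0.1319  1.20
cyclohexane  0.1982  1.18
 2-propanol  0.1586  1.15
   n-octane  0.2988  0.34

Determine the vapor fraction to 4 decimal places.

ψ = 0.3756

Material balance + equilibrium reduce to Σ zᵢ(Kᵢ−1)/(1+ψ(Kᵢ−1)) = 0.
Feasibility: ΣzᵢKᵢ = 1.1564, Σzᵢ/Kᵢ = 1.3886 — both > 1, two phases present.
Newton iteration, ψ⁰ = 0.5:
  ψ = 0.5000: g = -0.05123, g' = -0.4298 → ψ = 0.3808
  ψ = 0.3808: g = -0.00207, g' = -0.3996 → ψ = 0.3756
Converged at ψ = 0.3756.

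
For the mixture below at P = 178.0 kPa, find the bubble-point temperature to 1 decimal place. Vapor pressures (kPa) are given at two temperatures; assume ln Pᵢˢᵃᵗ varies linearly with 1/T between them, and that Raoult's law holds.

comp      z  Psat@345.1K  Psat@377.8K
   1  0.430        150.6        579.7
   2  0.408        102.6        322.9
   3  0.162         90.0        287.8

T = 354.5 K

Bubble-point temperature: ΣzᵢPᵢˢᵃᵗ(T) = P. Interpolate ln Pᵢˢᵃᵗ = aᵢ + bᵢ/T.
  T = 345.1 K: ΣzᵢPᵢˢᵃᵗ = 121.20 kPa
  T = 377.8 K: ΣzᵢPᵢˢᵃᵗ = 427.64 kPa
  T = 361.5 K: ΣzᵢPᵢˢᵃᵗ = 234.42 kPa
  T = 353.3 K: ΣzᵢPᵢˢᵃᵗ = 169.79 kPa
  T = 357.4 K: ΣzᵢPᵢˢᵃᵗ = 199.86 kPa
  T = 355.4 K: ΣzᵢPᵢˢᵃᵗ = 184.66 kPa
Interpolating between 353.3 K and 355.4 K gives T ≈ 354.5 K.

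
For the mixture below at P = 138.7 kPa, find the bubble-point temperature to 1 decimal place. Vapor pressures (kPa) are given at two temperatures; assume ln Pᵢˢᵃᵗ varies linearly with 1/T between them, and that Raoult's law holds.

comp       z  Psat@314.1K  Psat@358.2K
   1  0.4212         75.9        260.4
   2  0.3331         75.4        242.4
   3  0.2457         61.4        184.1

T = 337.0 K

Bubble-point temperature: ΣzᵢPᵢˢᵃᵗ(T) = P. Interpolate ln Pᵢˢᵃᵗ = aᵢ + bᵢ/T.
  T = 314.1 K: ΣzᵢPᵢˢᵃᵗ = 72.17 kPa
  T = 358.2 K: ΣzᵢPᵢˢᵃᵗ = 235.66 kPa
  T = 336.1 K: ΣzᵢPᵢˢᵃᵗ = 135.35 kPa
  T = 347.1 K: ΣzᵢPᵢˢᵃᵗ = 179.94 kPa
  T = 341.6 K: ΣzᵢPᵢˢᵃᵗ = 156.41 kPa
  T = 338.9 K: ΣzᵢPᵢˢᵃᵗ = 145.78 kPa
Interpolating between 336.1 K and 338.9 K gives T ≈ 337.0 K.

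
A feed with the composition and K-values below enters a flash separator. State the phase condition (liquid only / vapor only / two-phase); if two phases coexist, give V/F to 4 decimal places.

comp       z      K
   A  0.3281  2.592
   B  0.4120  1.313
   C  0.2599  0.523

vapor only

ΣzᵢKᵢ = 1.5273; Σzᵢ/Kᵢ = 0.9373.
Since Σzᵢ/Kᵢ < 1 the mixture is above its dew point — single vapor phase.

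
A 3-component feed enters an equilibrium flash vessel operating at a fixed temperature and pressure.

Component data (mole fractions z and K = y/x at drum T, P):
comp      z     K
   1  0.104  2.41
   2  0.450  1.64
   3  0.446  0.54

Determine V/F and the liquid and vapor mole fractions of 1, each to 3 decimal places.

V/F = 0.612, x_1 = 0.056, y_1 = 0.135

Newton iteration, V/F⁰ = 0.5:
  V/F = 0.500: g = 0.0377, g' = -0.336 → V/F = 0.612
Converged at V/F = 0.612.
Compositions from xᵢ = zᵢ/(1+V/F(Kᵢ−1)), yᵢ = Kᵢxᵢ:
  1: x = 0.056, y = 0.135
  2: x = 0.323, y = 0.530
  3: x = 0.621, y = 0.335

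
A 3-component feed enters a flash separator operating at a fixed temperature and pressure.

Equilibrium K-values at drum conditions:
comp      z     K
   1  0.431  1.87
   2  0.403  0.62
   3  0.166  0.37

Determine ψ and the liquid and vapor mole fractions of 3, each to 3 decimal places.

ψ = 0.288, x_3 = 0.203, y_3 = 0.075

Let ψ = V/F and solve Σ zᵢ(Kᵢ−1)/(1+ψ(Kᵢ−1)) = 0.
Check two-phase: ΣzᵢKᵢ = 1.117 > 1 and Σzᵢ/Kᵢ = 1.329 > 1, so g(0) = 0.117 > 0 and g(1) = -0.329 < 0.
Newton–Raphson from ψ = 0.5:
  ψ = 0.500: g = -0.0804, g' = -0.388 → ψ = 0.292
  ψ = 0.292: g = -0.0016, g' = -0.380 → ψ = 0.288
Converged at ψ = 0.288.
Compositions from xᵢ = zᵢ/(1+ψ(Kᵢ−1)), yᵢ = Kᵢxᵢ:
  1: x = 0.345, y = 0.644
  2: x = 0.453, y = 0.281
  3: x = 0.203, y = 0.075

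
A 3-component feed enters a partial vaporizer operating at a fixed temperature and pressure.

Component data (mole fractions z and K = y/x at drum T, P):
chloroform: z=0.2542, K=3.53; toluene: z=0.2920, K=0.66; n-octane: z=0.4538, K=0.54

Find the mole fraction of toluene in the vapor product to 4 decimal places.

Let ψ = V/F and solve Σ zᵢ(Kᵢ−1)/(1+ψ(Kᵢ−1)) = 0.
Check two-phase: ΣzᵢKᵢ = 1.3351 > 1 and Σzᵢ/Kᵢ = 1.3548 > 1, so g(0) = 0.3351 > 0 and g(1) = -0.3548 < 0.
Newton–Raphson from ψ = 0.5:
  ψ = 0.5000: g = -0.10677, g' = -0.5281 → ψ = 0.2978
  ψ = 0.2978: g = 0.01442, g' = -0.6999 → ψ = 0.3184
  ψ = 0.3184: g = 0.00028, g' = -0.6733 → ψ = 0.3188
Converged at ψ = 0.3188.
Compositions from xᵢ = zᵢ/(1+ψ(Kᵢ−1)), yᵢ = Kᵢxᵢ:
  chloroform: x = 0.1407, y = 0.4967
  toluene: x = 0.3275, y = 0.2162
  n-octane: x = 0.5318, y = 0.2872

y_toluene = 0.2162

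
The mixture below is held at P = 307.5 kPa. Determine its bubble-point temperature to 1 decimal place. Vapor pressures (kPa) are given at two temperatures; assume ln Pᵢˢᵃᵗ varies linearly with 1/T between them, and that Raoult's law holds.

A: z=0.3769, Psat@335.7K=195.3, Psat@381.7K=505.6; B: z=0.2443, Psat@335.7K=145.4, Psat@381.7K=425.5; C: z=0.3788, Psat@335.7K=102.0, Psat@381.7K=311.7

T = 367.3 K

Bubble-point temperature: ΣzᵢPᵢˢᵃᵗ(T) = P. Interpolate ln Pᵢˢᵃᵗ = aᵢ + bᵢ/T.
  T = 335.7 K: ΣzᵢPᵢˢᵃᵗ = 147.77 kPa
  T = 381.7 K: ΣzᵢPᵢˢᵃᵗ = 412.58 kPa
  T = 358.7 K: ΣzᵢPᵢˢᵃᵗ = 255.00 kPa
  T = 370.2 K: ΣzᵢPᵢˢᵃᵗ = 326.74 kPa
  T = 364.4 K: ΣzᵢPᵢˢᵃᵗ = 288.89 kPa
  T = 367.3 K: ΣzᵢPᵢˢᵃᵗ = 307.38 kPa
Interpolating between 367.3 K and 370.2 K gives T ≈ 367.3 K.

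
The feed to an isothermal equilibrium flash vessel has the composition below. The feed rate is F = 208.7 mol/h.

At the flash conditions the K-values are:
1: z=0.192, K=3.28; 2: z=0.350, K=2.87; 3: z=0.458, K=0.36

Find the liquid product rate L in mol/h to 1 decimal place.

L = 79.6 mol/h

Rachford–Rice: g(β) = Σ zᵢ(Kᵢ−1)/(1+β(Kᵢ−1)) = 0.
Check two-phase: ΣzᵢKᵢ = 1.799 > 1 and Σzᵢ/Kᵢ = 1.453 > 1, so g(0) = 0.799 > 0 and g(1) = -0.453 < 0.
Iterate (Newton) starting at β = 0.43:
  β = 0.430: g = 0.1794, g' = -0.988 → β = 0.612
  β = 0.612: g = 0.0064, g' = -0.947 → β = 0.618
Converged at β = 0.618.
Then V = β·F = 0.6184·208.7 = 129.1 mol/h and L = F − V = 79.6 mol/h.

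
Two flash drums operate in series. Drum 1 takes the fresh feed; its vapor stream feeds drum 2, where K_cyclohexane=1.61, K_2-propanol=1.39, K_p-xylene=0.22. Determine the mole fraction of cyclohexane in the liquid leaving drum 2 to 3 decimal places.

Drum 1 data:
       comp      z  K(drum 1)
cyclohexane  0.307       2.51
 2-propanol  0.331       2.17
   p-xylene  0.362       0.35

Drum 1:
Newton iteration, ψ₁⁰ = 0.5:
  ψ₁ = 0.500: g = 0.1599, g' = -0.743 → ψ₁ = 0.715
  ψ₁ = 0.715: g = -0.0059, g' = -0.830 → ψ₁ = 0.708
Converged at ψ₁ = 0.708.
Drum-1 compositions:
  cyclohexane: x = 0.148, y = 0.372
  2-propanol: x = 0.181, y = 0.393
  p-xylene: x = 0.671, y = 0.235
Drum-2 feed = drum-1 vapor: z₂ = (0.3724, 0.3929, 0.2347).
Drum 2:
Let ψ₂ = V/F and solve Σ zᵢ(Kᵢ−1)/(1+ψ₂(Kᵢ−1)) = 0.
Feasibility: ΣzᵢKᵢ = 1.197, Σzᵢ/Kᵢ = 1.581 — both > 1, two phases present.
Newton iteration, ψ₂⁰ = 0.69:
  ψ₂ = 0.690: g = -0.1158, g' = -0.775 → ψ₂ = 0.541
  ψ₂ = 0.541: g = -0.0192, g' = -0.546 → ψ₂ = 0.506
  ψ₂ = 0.506: g = -0.0006, g' = -0.512 → ψ₂ = 0.504
Converged at ψ₂ = 0.504.
  cyclohexane: x = 0.285, y = 0.459
  2-propanol: x = 0.328, y = 0.456
  p-xylene: x = 0.387, y = 0.085

x_cyclohexane (drum 2) = 0.285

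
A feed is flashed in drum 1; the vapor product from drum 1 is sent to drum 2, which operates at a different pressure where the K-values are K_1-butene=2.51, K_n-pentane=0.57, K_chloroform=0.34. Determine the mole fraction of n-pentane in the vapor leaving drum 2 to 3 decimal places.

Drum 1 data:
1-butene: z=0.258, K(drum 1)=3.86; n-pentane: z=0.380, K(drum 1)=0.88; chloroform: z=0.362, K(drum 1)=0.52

y_n-pentane (drum 2) = 0.237

Drum 1:
Let ψ₁ = V/F and solve Σ zᵢ(Kᵢ−1)/(1+ψ₁(Kᵢ−1)) = 0.
g(0) = ΣzᵢKᵢ − 1 = 0.519 and g(1) = 1 − Σzᵢ/Kᵢ = -0.195, so a root lies in (0, 1).
Iterate (Newton) starting at ψ₁ = 0.5:
  ψ₁ = 0.500: g = 0.0265, g' = -0.508 → ψ₁ = 0.552
  ψ₁ = 0.552: g = 0.0008, g' = -0.478 → ψ₁ = 0.554
Converged at ψ₁ = 0.554.
Drum-1 compositions:
  1-butene: x = 0.100, y = 0.385
  n-pentane: x = 0.407, y = 0.358
  chloroform: x = 0.493, y = 0.256
Drum-2 feed = drum-1 vapor: z₂ = (0.3854, 0.3582, 0.2564).
Drum 2:
Let ψ₂ = V/F and solve Σ zᵢ(Kᵢ−1)/(1+ψ₂(Kᵢ−1)) = 0.
g(0) = ΣzᵢKᵢ − 1 = 0.259 and g(1) = 1 − Σzᵢ/Kᵢ = -0.536, so a root lies in (0, 1).
Newton–Raphson from ψ₂ = 0.55:
  ψ₂ = 0.550: g = -0.1495, g' = -0.651 → ψ₂ = 0.320
  ψ₂ = 0.320: g = -0.0011, g' = -0.668 → ψ₂ = 0.319
Converged at ψ₂ = 0.319.
  1-butene: x = 0.260, y = 0.653
  n-pentane: x = 0.415, y = 0.237
  chloroform: x = 0.325, y = 0.110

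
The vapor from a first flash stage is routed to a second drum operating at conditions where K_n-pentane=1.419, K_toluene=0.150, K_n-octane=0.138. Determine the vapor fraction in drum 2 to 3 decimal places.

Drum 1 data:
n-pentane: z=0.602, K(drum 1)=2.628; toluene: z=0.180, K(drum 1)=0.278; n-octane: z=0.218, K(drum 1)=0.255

Drum 1:
Material balance + equilibrium reduce to Σ zᵢ(Kᵢ−1)/(1+ψ₁(Kᵢ−1)) = 0.
Feasibility: ΣzᵢKᵢ = 1.688, Σzᵢ/Kᵢ = 1.731 — both > 1, two phases present.
Newton–Raphson from ψ₁ = 0.34:
  ψ₁ = 0.340: g = 0.2411, g' = -1.043 → ψ₁ = 0.571
  ψ₁ = 0.571: g = 0.0039, g' = -1.067 → ψ₁ = 0.575
Converged at ψ₁ = 0.575.
Drum-1 compositions:
  n-pentane: x = 0.311, y = 0.817
  toluene: x = 0.308, y = 0.086
  n-octane: x = 0.381, y = 0.097
Drum-2 feed = drum-1 vapor: z₂ = (0.8172, 0.0855, 0.0972).
Drum 2:
Material balance + equilibrium reduce to Σ zᵢ(Kᵢ−1)/(1+ψ₂(Kᵢ−1)) = 0.
Check two-phase: ΣzᵢKᵢ = 1.186 > 1 and Σzᵢ/Kᵢ = 1.851 > 1, so g(0) = 0.186 > 0 and g(1) = -0.851 < 0.
Newton iteration, ψ₂⁰ = 0.5:
  ψ₂ = 0.500: g = 0.0093, g' = -0.508 → ψ₂ = 0.518
Converged at ψ₂ = 0.518.
  n-pentane: x = 0.671, y = 0.953
  toluene: x = 0.153, y = 0.023
  n-octane: x = 0.176, y = 0.024

V/F (drum 2) = 0.518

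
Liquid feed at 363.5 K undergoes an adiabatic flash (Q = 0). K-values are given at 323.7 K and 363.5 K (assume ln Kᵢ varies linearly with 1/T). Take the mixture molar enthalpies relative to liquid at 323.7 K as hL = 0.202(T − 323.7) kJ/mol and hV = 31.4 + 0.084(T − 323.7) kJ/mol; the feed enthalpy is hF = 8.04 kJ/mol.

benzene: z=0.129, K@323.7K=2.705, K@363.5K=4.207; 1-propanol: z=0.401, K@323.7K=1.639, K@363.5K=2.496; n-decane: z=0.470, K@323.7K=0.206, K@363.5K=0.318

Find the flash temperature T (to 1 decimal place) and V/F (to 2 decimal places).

T = 330.4 K, V/F = 0.22

Adiabatic flash: solve Rachford–Rice at each trial T, then check hF = ψ·hV(T) + (1−ψ)·hL(T).
  T = 323.7 K: K = (2.705, 1.639, 0.206), RR gives ψ = 0.131, H_out = 4.102 kJ/mol
  T = 363.5 K: K = (4.207, 2.496, 0.318), RR gives ψ = 0.516, H_out = 21.813 kJ/mol
  T = 343.6 K: K = (3.417, 2.047, 0.259), RR gives ψ = 0.357, H_out = 14.381 kJ/mol
  T = 333.6 K: K = (3.049, 1.837, 0.232), RR gives ψ = 0.256, H_out = 9.749 kJ/mol
  T = 328.6 K: K = (2.873, 1.736, 0.219), RR gives ψ = 0.197, H_out = 7.062 kJ/mol
  T = 331.1 K: K = (2.960, 1.786, 0.225), RR gives ψ = 0.228, H_out = 8.443 kJ/mol
  T = 329.9 K: K = (2.918, 1.762, 0.222), RR gives ψ = 0.213, H_out = 7.790 kJ/mol
Linear interpolation between T = 329.9 (H_out = 7.790) and T = 331.1 (H_out = 8.443) on hF = 8.04 gives T ≈ 330.4 K, at which ψ = 0.22.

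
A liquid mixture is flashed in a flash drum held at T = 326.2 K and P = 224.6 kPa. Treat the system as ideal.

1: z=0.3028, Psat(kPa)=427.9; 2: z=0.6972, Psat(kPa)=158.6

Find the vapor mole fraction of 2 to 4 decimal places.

Raoult's law: Kᵢ = Pᵢˢᵃᵗ/P = Pᵢˢᵃᵗ/224.6.
  K_1 = 427.9/224.6 = 1.905165, K_2 = 158.6/224.6 = 0.706144
Material balance + equilibrium reduce to Σ zᵢ(Kᵢ−1)/(1+ψ(Kᵢ−1)) = 0.
g(0) = ΣzᵢKᵢ − 1 = 0.0692 and g(1) = 1 − Σzᵢ/Kᵢ = -0.1463, so a root lies in (0, 1).
Binary case is linear: z₁(K₁−1)(1+ψ(K₂−1)) + z₂(K₂−1)(1+ψ(K₁−1)) = 0
⇒ ψ = [z₁(K₁−1)+z₂(K₂−1)] / [−(K₁−1)(K₂−1)] = 0.06921/0.26599 = 0.2602
Compositions from xᵢ = zᵢ/(1+ψ(Kᵢ−1)), yᵢ = Kᵢxᵢ:
  1: x = 0.2451, y = 0.4669
  2: x = 0.7549, y = 0.5331

y_2 = 0.5331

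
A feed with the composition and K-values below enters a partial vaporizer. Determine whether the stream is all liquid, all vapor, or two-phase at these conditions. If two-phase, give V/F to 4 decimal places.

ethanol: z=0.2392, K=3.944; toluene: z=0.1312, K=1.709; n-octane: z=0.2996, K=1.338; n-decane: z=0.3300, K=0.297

ΣzᵢKᵢ = 1.6665; Σzᵢ/Kᵢ = 1.4724.
Both exceed 1, so a two-phase solution exists.
Let ψ = V/F and solve Σ zᵢ(Kᵢ−1)/(1+ψ(Kᵢ−1)) = 0.
Newton–Raphson from ψ = 0.5:
  ψ = 0.5000: g = 0.08244, g' = -0.7881 → ψ = 0.6046
  ψ = 0.6046: g = -0.00098, g' = -0.8175 → ψ = 0.6034
Converged at ψ = 0.6034.

two-phase, V/F = 0.6034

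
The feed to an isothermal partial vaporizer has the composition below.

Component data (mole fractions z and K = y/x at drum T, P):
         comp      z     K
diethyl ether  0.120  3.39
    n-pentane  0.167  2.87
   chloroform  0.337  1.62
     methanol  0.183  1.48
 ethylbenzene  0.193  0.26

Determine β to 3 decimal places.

β = 0.878

Newton iteration, β⁰ = 0.46:
  β = 0.460: g = 0.3225, g' = -0.674 → β = 0.939
  β = 0.939: g = -0.0731, g' = -1.346 → β = 0.884
  β = 0.884: g = -0.0068, g' = -1.113 → β = 0.878
Converged at β = 0.878.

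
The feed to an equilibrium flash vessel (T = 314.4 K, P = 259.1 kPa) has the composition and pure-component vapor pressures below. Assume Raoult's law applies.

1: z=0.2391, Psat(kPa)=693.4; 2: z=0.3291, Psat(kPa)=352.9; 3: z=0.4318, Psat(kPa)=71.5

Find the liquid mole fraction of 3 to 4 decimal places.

x_3 = 0.5339

Raoult's law: Kᵢ = Pᵢˢᵃᵗ/P = Pᵢˢᵃᵗ/259.1.
  K_1 = 693.4/259.1 = 2.676187, K_2 = 352.9/259.1 = 1.362022, K_3 = 71.5/259.1 = 0.275955
Material balance + equilibrium reduce to Σ zᵢ(Kᵢ−1)/(1+V/F(Kᵢ−1)) = 0.
Feasibility: ΣzᵢKᵢ = 1.2073, Σzᵢ/Kᵢ = 1.8957 — both > 1, two phases present.
Iterate (Newton) starting at V/F = 0.5:
  V/F = 0.5000: g = -0.17113, g' = -0.7859 → V/F = 0.2823
  V/F = 0.2823: g = -0.01279, g' = -0.7027 → V/F = 0.2641
Converged at V/F = 0.2641.
Compositions from xᵢ = zᵢ/(1+V/F(Kᵢ−1)), yᵢ = Kᵢxᵢ:
  1: x = 0.1657, y = 0.4435
  2: x = 0.3004, y = 0.4091
  3: x = 0.5339, y = 0.1473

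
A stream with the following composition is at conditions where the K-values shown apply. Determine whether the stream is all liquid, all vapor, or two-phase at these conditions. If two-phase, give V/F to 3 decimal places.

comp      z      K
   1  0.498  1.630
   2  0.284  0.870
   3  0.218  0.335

two-phase, V/F = 0.445

ΣzᵢKᵢ = 1.132; Σzᵢ/Kᵢ = 1.283.
Both exceed 1, so a two-phase solution exists.
Rachford–Rice: g(ψ) = Σ zᵢ(Kᵢ−1)/(1+ψ(Kᵢ−1)) = 0.
Newton–Raphson from ψ = 0.61:
  ψ = 0.610: g = -0.0574, g' = -0.382 → ψ = 0.460
  ψ = 0.460: g = -0.0048, g' = -0.324 → ψ = 0.445
Converged at ψ = 0.445.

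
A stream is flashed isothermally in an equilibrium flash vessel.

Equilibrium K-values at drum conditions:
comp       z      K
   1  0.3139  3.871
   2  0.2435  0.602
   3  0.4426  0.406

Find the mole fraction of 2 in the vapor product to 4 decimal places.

Iterate (Newton) starting at ψ = 0.5:
  ψ = 0.5000: g = -0.12494, g' = -0.8123 → ψ = 0.3462
  ψ = 0.3462: g = 0.00861, g' = -0.9502 → ψ = 0.3553
Converged at ψ = 0.3553.
Compositions from xᵢ = zᵢ/(1+ψ(Kᵢ−1)), yᵢ = Kᵢxᵢ:
  1: x = 0.1554, y = 0.6015
  2: x = 0.2836, y = 0.1707
  3: x = 0.5610, y = 0.2278

y_2 = 0.1707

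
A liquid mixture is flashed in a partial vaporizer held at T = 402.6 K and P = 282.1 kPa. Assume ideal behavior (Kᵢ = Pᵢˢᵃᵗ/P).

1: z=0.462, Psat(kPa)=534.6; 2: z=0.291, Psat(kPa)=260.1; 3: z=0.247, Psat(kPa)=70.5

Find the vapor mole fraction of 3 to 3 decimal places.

y_3 = 0.091

Raoult's law: Kᵢ = Pᵢˢᵃᵗ/P = Pᵢˢᵃᵗ/282.1.
  K_1 = 534.6/282.1 = 1.89507, K_2 = 260.1/282.1 = 0.92201, K_3 = 70.5/282.1 = 0.24991
Let ψ = V/F and solve Σ zᵢ(Kᵢ−1)/(1+ψ(Kᵢ−1)) = 0.
Feasibility: ΣzᵢKᵢ = 1.206, Σzᵢ/Kᵢ = 1.548 — both > 1, two phases present.
Newton iteration, ψ⁰ = 0.61:
  ψ = 0.610: g = -0.0979, g' = -0.629 → ψ = 0.454
  ψ = 0.454: g = -0.0106, g' = -0.509 → ψ = 0.433
Converged at ψ = 0.433.
Compositions from xᵢ = zᵢ/(1+ψ(Kᵢ−1)), yᵢ = Kᵢxᵢ:
  1: x = 0.333, y = 0.631
  2: x = 0.301, y = 0.278
  3: x = 0.366, y = 0.091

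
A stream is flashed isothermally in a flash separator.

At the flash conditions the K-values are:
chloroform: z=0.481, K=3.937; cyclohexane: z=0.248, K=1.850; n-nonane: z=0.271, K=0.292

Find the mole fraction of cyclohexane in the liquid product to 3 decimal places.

Let ψ = V/F and solve Σ zᵢ(Kᵢ−1)/(1+ψ(Kᵢ−1)) = 0.
Check two-phase: ΣzᵢKᵢ = 2.432 > 1 and Σzᵢ/Kᵢ = 1.184 > 1, so g(0) = 1.432 > 0 and g(1) = -0.184 < 0.
Newton–Raphson from ψ = 0.5:
  ψ = 0.500: g = 0.4232, g' = -1.095 → ψ = 0.887
  ψ = 0.887: g = -0.0032, g' = -1.358 → ψ = 0.884
Converged at ψ = 0.884.
Compositions from xᵢ = zᵢ/(1+ψ(Kᵢ−1)), yᵢ = Kᵢxᵢ:
  chloroform: x = 0.134, y = 0.526
  cyclohexane: x = 0.142, y = 0.262
  n-nonane: x = 0.725, y = 0.212

x_cyclohexane = 0.142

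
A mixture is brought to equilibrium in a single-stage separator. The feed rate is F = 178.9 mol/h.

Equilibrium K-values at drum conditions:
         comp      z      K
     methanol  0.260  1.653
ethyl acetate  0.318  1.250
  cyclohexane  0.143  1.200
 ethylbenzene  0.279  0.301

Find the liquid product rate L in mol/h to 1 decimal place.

L = 127.4 mol/h

Let ψ = V/F and solve Σ zᵢ(Kᵢ−1)/(1+ψ(Kᵢ−1)) = 0.
Check two-phase: ΣzᵢKᵢ = 1.083 > 1 and Σzᵢ/Kᵢ = 1.458 > 1, so g(0) = 0.083 > 0 and g(1) = -0.458 < 0.
Newton iteration, ψ⁰ = 0.5:
  ψ = 0.500: g = -0.0751, g' = -0.406 → ψ = 0.315
  ψ = 0.315: g = -0.0086, g' = -0.322 → ψ = 0.288
Converged at ψ = 0.288.
Then V = ψ·F = 0.2878·178.9 = 51.5 mol/h and L = F − V = 127.4 mol/h.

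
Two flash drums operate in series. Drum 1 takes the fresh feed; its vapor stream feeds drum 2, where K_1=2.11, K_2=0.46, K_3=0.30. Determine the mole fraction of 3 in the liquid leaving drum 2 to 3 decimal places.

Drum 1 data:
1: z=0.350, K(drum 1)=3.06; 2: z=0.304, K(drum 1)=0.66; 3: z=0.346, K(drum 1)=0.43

Drum 1:
Let ψ₁ = V/F and solve Σ zᵢ(Kᵢ−1)/(1+ψ₁(Kᵢ−1)) = 0.
Check two-phase: ΣzᵢKᵢ = 1.420 > 1 and Σzᵢ/Kᵢ = 1.380 > 1, so g(0) = 0.420 > 0 and g(1) = -0.380 < 0.
Newton–Raphson from ψ₁ = 0.68:
  ψ₁ = 0.680: g = -0.1562, g' = -0.617 → ψ₁ = 0.427
  ψ₁ = 0.427: g = 0.0021, g' = -0.665 → ψ₁ = 0.430
Converged at ψ₁ = 0.430.
Drum-1 compositions:
  1: x = 0.186, y = 0.568
  2: x = 0.356, y = 0.235
  3: x = 0.458, y = 0.197
Drum-2 feed = drum-1 vapor: z₂ = (0.5679, 0.2350, 0.1971).
Drum 2:
Material balance + equilibrium reduce to Σ zᵢ(Kᵢ−1)/(1+ψ₂(Kᵢ−1)) = 0.
Feasibility: ΣzᵢKᵢ = 1.366, Σzᵢ/Kᵢ = 1.437 — both > 1, two phases present.
Newton–Raphson from ψ₂ = 0.5:
  ψ₂ = 0.500: g = 0.0193, g' = -0.647 → ψ₂ = 0.530
Converged at ψ₂ = 0.530.
  1: x = 0.358, y = 0.755
  2: x = 0.329, y = 0.151
  3: x = 0.313, y = 0.094

x_3 (drum 2) = 0.313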